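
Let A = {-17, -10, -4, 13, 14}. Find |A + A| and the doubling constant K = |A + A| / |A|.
K = |A + A| / |A| = 15/5 = 3

Enumerate A + A = {a + b : a, b ∈ A}. With |A| = 5, there are |A|^2 = 25 ordered sum pairs; collecting distinct values, A + A = {-34, -27, -21, -20, -14, -8, -4, -3, 3, 4, 9, 10, 26, 27, 28}, so |A + A| = 15. Thus K = 15/5 = 3. For comparison, the minimum possible |A + A| over all 5-element sets is 2·5 − 1 = 9 (so min K = 9/5), attained only by arithmetic progressions.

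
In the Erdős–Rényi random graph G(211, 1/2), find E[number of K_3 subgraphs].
E[# K_3] = C(211, 3) · (1/2)^C(3, 2) = 1543465 / 2^3 = 192933.125

For each 3-subset S of vertices (there are C(211, 3) = 1543465 such S), let X_S = 1 if S induces a K_3 (all C(3, 2) = 3 edges present). Then P(X_S = 1) = (1/2)^3 = 1/8. By linearity of expectation, E[# K_3] = C(211, 3) · (1/2)^3 = 1543465 / 8 = 192933.125.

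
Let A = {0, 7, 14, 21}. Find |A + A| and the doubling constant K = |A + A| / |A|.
K = |A + A| / |A| = 7/4

Enumerate A + A = {a + b : a, b ∈ A}. With |A| = 4, there are |A|^2 = 16 ordered sum pairs; collecting distinct values, A + A = {0, 7, 14, 21, 28, 35, 42}, so |A + A| = 7. Thus K = 7/4. Here |A + A| = 2|A| − 1 = 7, the minimum possible — so K = 7/4 is minimal, which holds iff A is an arithmetic progression.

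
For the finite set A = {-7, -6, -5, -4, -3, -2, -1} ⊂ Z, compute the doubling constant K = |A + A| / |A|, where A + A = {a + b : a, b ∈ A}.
K = |A + A| / |A| = 13/7

Enumerate A + A = {a + b : a, b ∈ A}. With |A| = 7, there are |A|^2 = 49 ordered sum pairs; collecting distinct values, A + A = {-14, -13, -12, -11, -10, -9, -8, -7, -6, -5, -4, -3, -2}, so |A + A| = 13. Thus K = 13/7. Here |A + A| = 2|A| − 1 = 13, the minimum possible — so K = 13/7 is minimal, which holds iff A is an arithmetic progression.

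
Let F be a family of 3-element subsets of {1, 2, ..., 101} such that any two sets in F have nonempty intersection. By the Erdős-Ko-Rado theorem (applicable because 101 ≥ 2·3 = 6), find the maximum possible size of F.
max |F| = C(100, 2) = 4950

Erdős-Ko-Rado (1961): when n ≥ 2k, max |F| = C(n−1, k−1). The bound is attained by the star {A : i ∈ A} for any fixed i ∈ [n]. Here C(101−1, 3−1) = C(100, 2) = 4950.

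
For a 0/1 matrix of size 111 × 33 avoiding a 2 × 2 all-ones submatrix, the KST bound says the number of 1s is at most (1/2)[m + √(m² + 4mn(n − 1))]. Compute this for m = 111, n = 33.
z(111, 33; 2, 2) ≤ (1/2)[111 + √(111² + 4·111·33·32)] = (1/2)[111 + √481185] = 402.3375

Kővári–Sós–Turán: let r_1, ..., r_111 be the row sums and z = Σ r_i the total number of 1s. Each pair of columns can share at most one row with both entries 1 (else a 2×2 all-ones block appears), so Σ_i C(r_i, 2) ≤ C(33, 2) = 528. By convexity Σ_i C(r_i, 2) ≥ 111·C(z/111, 2) = z(z − 111)/(2·111), giving z² − 111z − 111·33·32 ≤ 0 and hence z ≤ (1/2)[111 + √(12321 + 4·117216)] = (1/2)[111 + √481185] ≈ (1/2)(111 + 693.675) = 402.3375.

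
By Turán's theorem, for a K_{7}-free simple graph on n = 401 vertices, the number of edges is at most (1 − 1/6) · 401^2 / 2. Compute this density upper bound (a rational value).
Turán density bound = (5/6) · 401^2/2 = 804005/12 ≈ 67000.4167

Turán's theorem: ex(n, K_{r+1}) is achieved by the complete r-partite Turán graph T(n, r) with parts as balanced as possible, and is at most (1 − 1/r) · n^2/2. For r = 6, n = 401: the density bound is (5/6) · 160801/2 = 804005/12 ≈ 67000.4167. The integer-valued extremum is e(T(401, 6)) = 67000, which is strictly less than the density bound 804005/12 since 6 ∤ 401 (the parts of T(401, 6) cannot all be equal).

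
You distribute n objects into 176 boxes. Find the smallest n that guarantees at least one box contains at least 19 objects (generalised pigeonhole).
n = (19 − 1)·176 + 1 = 3169

By the generalised pigeonhole principle, to guarantee some box contains ≥ r objects we need more than (r − 1) · k objects total. Threshold: n = (r − 1) · k + 1. With r = 19 and k = 176: n = 18 · 176 + 1 = 3168 + 1 = 3169. For n = 3168 = 18 · 176, we can put exactly 18 objects in every box, avoiding 19 in any single one — so 3169 is tight.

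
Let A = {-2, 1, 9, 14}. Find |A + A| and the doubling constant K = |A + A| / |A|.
K = |A + A| / |A| = 10/4 = 5/2

Enumerate A + A = {a + b : a, b ∈ A}. With |A| = 4, there are |A|^2 = 16 ordered sum pairs; collecting distinct values, A + A = {-4, -1, 2, 7, 10, 12, 15, 18, 23, 28}, so |A + A| = 10. Thus K = 10/4 = 5/2. For comparison, the minimum possible |A + A| over all 4-element sets is 2·4 − 1 = 7 (so min K = 7/4), attained only by arithmetic progressions.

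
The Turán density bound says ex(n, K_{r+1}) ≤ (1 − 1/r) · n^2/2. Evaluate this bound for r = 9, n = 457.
Turán density bound = (8/9) · 457^2/2 = 835396/9 ≈ 92821.7778

Turán's theorem: ex(n, K_{r+1}) is achieved by the complete r-partite Turán graph T(n, r) with parts as balanced as possible, and is at most (1 − 1/r) · n^2/2. For r = 9, n = 457: the density bound is (8/9) · 208849/2 = 835396/9 ≈ 92821.7778. The integer-valued extremum is e(T(457, 9)) = 92821, which is strictly less than the density bound 835396/9 since 9 ∤ 457 (the parts of T(457, 9) cannot all be equal).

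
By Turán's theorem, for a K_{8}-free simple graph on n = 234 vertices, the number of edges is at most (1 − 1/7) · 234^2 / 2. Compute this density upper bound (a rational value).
Turán density bound = (6/7) · 234^2/2 = 164268/7 ≈ 23466.8571

Turán's theorem: ex(n, K_{r+1}) is achieved by the complete r-partite Turán graph T(n, r) with parts as balanced as possible, and is at most (1 − 1/r) · n^2/2. For r = 7, n = 234: the density bound is (6/7) · 54756/2 = 164268/7 ≈ 23466.8571. The integer-valued extremum is e(T(234, 7)) = 23466, which is strictly less than the density bound 164268/7 since 7 ∤ 234 (the parts of T(234, 7) cannot all be equal).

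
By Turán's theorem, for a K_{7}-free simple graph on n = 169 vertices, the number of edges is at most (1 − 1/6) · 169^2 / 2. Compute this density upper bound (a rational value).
Turán density bound = (5/6) · 169^2/2 = 142805/12 ≈ 11900.4167

Turán's theorem: ex(n, K_{r+1}) is achieved by the complete r-partite Turán graph T(n, r) with parts as balanced as possible, and is at most (1 − 1/r) · n^2/2. For r = 6, n = 169: the density bound is (5/6) · 28561/2 = 142805/12 ≈ 11900.4167. The integer-valued extremum is e(T(169, 6)) = 11900, which is strictly less than the density bound 142805/12 since 6 ∤ 169 (the parts of T(169, 6) cannot all be equal).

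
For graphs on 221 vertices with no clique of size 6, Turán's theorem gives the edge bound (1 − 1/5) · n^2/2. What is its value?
Turán density bound = (4/5) · 221^2/2 = 97682/5 ≈ 19536.4

Turán's theorem: ex(n, K_{r+1}) is achieved by the complete r-partite Turán graph T(n, r) with parts as balanced as possible, and is at most (1 − 1/r) · n^2/2. For r = 5, n = 221: the density bound is (4/5) · 48841/2 = 97682/5 ≈ 19536.4. The integer-valued extremum is e(T(221, 5)) = 19536, which is strictly less than the density bound 97682/5 since 5 ∤ 221 (the parts of T(221, 5) cannot all be equal).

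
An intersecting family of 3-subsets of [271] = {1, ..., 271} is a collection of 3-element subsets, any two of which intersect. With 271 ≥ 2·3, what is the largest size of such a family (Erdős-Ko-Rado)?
max |F| = C(270, 2) = 36315

The Erdős-Ko-Rado theorem states: for n ≥ 2k, an intersecting family of k-subsets of an n-element set has size at most C(n − 1, k − 1), with equality for 'star' families {A ⊆ [n] : |A| = k, i ∈ A} (fix an element i). For n = 271, k = 3: C(270, 2) = 36315.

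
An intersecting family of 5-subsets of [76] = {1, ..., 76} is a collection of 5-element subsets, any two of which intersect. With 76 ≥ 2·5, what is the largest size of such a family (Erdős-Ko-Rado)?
max |F| = C(75, 4) = 1215450

Erdős-Ko-Rado (1961): when n ≥ 2k, max |F| = C(n−1, k−1). The bound is attained by the star {A : i ∈ A} for any fixed i ∈ [n]. Here C(76−1, 5−1) = C(75, 4) = 1215450.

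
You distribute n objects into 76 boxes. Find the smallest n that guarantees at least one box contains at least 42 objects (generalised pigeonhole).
n = (42 − 1)·76 + 1 = 3117

By the generalised pigeonhole principle, to guarantee some box contains ≥ r objects we need more than (r − 1) · k objects total. Threshold: n = (r − 1) · k + 1. With r = 42 and k = 76: n = 41 · 76 + 1 = 3116 + 1 = 3117. For n = 3116 = 41 · 76, we can put exactly 41 objects in every box, avoiding 42 in any single one — so 3117 is tight.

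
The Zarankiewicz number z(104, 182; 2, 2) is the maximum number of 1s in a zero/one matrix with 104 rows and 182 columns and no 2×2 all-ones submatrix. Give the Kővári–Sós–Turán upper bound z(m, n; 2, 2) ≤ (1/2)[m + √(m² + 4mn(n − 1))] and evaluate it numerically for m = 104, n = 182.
z(104, 182; 2, 2) ≤ (1/2)[104 + √(104² + 4·104·182·181)] = (1/2)[104 + √13714688] = 1903.6674

Kővári–Sós–Turán: let r_1, ..., r_104 be the row sums and z = Σ r_i the total number of 1s. Each pair of columns can share at most one row with both entries 1 (else a 2×2 all-ones block appears), so Σ_i C(r_i, 2) ≤ C(182, 2) = 16471. By convexity Σ_i C(r_i, 2) ≥ 104·C(z/104, 2) = z(z − 104)/(2·104), giving z² − 104z − 104·182·181 ≤ 0 and hence z ≤ (1/2)[104 + √(10816 + 4·3425968)] = (1/2)[104 + √13714688] ≈ (1/2)(104 + 3703.3347) = 1903.6674.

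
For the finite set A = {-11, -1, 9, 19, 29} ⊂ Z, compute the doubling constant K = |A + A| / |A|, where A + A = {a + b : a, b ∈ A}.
K = |A + A| / |A| = 9/5

Enumerate A + A = {a + b : a, b ∈ A}. With |A| = 5, there are |A|^2 = 25 ordered sum pairs; collecting distinct values, A + A = {-22, -12, -2, 8, 18, 28, 38, 48, 58}, so |A + A| = 9. Thus K = 9/5. Here |A + A| = 2|A| − 1 = 9, the minimum possible — so K = 9/5 is minimal, which holds iff A is an arithmetic progression.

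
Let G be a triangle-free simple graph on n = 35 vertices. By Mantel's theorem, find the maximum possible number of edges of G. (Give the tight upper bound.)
ex(35, K_3) = ⌊35^2/4⌋ = 306

Mantel (1907): a triangle-free graph on n vertices has at most ⌊n^2/4⌋ edges, with equality for the complete bipartite graph K_{⌊n/2⌋, ⌈n/2⌉}. For n = 35: ⌊35^2/4⌋ = ⌊1225/4⌋ = 306. The extremal graph is K_{17, 18}, which has 17·18 = 306 edges.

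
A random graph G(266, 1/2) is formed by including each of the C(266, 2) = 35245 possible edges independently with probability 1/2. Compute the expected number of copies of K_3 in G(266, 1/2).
E[# K_3] = C(266, 3) · (1/2)^C(3, 2) = 3101560 / 2^3 = 387695

For each 3-subset S of vertices (there are C(266, 3) = 3101560 such S), let X_S = 1 if S induces a K_3 (all C(3, 2) = 3 edges present). Then P(X_S = 1) = (1/2)^3 = 1/8. By linearity of expectation, E[# K_3] = C(266, 3) · (1/2)^3 = 3101560 / 8 = 387695.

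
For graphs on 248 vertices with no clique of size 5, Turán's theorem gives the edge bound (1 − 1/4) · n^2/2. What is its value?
Turán density bound = (3/4) · 248^2/2 = 23064

Turán's theorem: ex(n, K_{r+1}) is achieved by the complete r-partite Turán graph T(n, r) with parts as balanced as possible, and is at most (1 − 1/r) · n^2/2. For r = 4, n = 248: the density bound is (3/4) · 61504/2 = 23064. Since 4 ∣ 248, the Turán graph T(248, 4) has parts of equal size 62, and its edge count e(T(248, 4)) = 23064 attains the density bound exactly.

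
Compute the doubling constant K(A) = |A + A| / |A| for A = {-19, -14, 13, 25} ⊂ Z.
K = |A + A| / |A| = 10/4 = 5/2

Enumerate A + A = {a + b : a, b ∈ A}. With |A| = 4, there are |A|^2 = 16 ordered sum pairs; collecting distinct values, A + A = {-38, -33, -28, -6, -1, 6, 11, 26, 38, 50}, so |A + A| = 10. Thus K = 10/4 = 5/2. For comparison, the minimum possible |A + A| over all 4-element sets is 2·4 − 1 = 7 (so min K = 7/4), attained only by arithmetic progressions.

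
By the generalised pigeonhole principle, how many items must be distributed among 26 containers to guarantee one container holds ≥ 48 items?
n = (48 − 1)·26 + 1 = 1223

By the generalised pigeonhole principle, to guarantee some box contains ≥ r objects we need more than (r − 1) · k objects total. Threshold: n = (r − 1) · k + 1. With r = 48 and k = 26: n = 47 · 26 + 1 = 1222 + 1 = 1223. For n = 1222 = 47 · 26, we can put exactly 47 objects in every box, avoiding 48 in any single one — so 1223 is tight.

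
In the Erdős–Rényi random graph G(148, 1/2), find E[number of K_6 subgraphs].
E[# K_6] = C(148, 6) · (1/2)^C(6, 2) = 13172431272 / 2^15 = 1646553909/4096 ≈ 401990.700439

For each 6-subset S of vertices (there are C(148, 6) = 13172431272 such S), let X_S = 1 if S induces a K_6 (all C(6, 2) = 15 edges present). Then P(X_S = 1) = (1/2)^15 = 1/32768. By linearity of expectation, E[# K_6] = C(148, 6) · (1/2)^15 = 13172431272 / 32768 = 1646553909/4096 ≈ 401990.700439.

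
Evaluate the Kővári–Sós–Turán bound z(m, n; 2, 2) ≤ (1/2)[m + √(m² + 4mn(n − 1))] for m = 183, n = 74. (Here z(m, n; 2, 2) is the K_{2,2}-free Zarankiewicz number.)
z(183, 74; 2, 2) ≤ (1/2)[183 + √(183² + 4·183·74·73)] = (1/2)[183 + √3987753] = 1089.968

Kővári–Sós–Turán: let r_1, ..., r_183 be the row sums and z = Σ r_i the total number of 1s. Each pair of columns can share at most one row with both entries 1 (else a 2×2 all-ones block appears), so Σ_i C(r_i, 2) ≤ C(74, 2) = 2701. By convexity Σ_i C(r_i, 2) ≥ 183·C(z/183, 2) = z(z − 183)/(2·183), giving z² − 183z − 183·74·73 ≤ 0 and hence z ≤ (1/2)[183 + √(33489 + 4·988566)] = (1/2)[183 + √3987753] ≈ (1/2)(183 + 1996.9359) = 1089.968.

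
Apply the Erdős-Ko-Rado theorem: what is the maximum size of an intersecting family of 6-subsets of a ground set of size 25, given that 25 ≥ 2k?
max |F| = C(24, 5) = 42504

The Erdős-Ko-Rado theorem states: for n ≥ 2k, an intersecting family of k-subsets of an n-element set has size at most C(n − 1, k − 1), with equality for 'star' families {A ⊆ [n] : |A| = k, i ∈ A} (fix an element i). For n = 25, k = 6: C(24, 5) = 42504.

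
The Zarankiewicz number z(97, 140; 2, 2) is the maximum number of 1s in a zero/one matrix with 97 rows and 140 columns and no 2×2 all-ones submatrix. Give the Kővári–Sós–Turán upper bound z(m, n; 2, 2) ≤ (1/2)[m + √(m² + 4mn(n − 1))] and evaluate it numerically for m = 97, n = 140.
z(97, 140; 2, 2) ≤ (1/2)[97 + √(97² + 4·97·140·139)] = (1/2)[97 + √7559889] = 1423.2626

Kővári–Sós–Turán: let r_1, ..., r_97 be the row sums and z = Σ r_i the total number of 1s. Each pair of columns can share at most one row with both entries 1 (else a 2×2 all-ones block appears), so Σ_i C(r_i, 2) ≤ C(140, 2) = 9730. By convexity Σ_i C(r_i, 2) ≥ 97·C(z/97, 2) = z(z − 97)/(2·97), giving z² − 97z − 97·140·139 ≤ 0 and hence z ≤ (1/2)[97 + √(9409 + 4·1887620)] = (1/2)[97 + √7559889] ≈ (1/2)(97 + 2749.5252) = 1423.2626.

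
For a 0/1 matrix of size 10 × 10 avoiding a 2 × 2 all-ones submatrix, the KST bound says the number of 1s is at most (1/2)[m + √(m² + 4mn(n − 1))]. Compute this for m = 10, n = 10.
z(10, 10; 2, 2) ≤ (1/2)[10 + √(10² + 4·10·10·9)] = (1/2)[10 + √3700] = 35.4138

Kővári–Sós–Turán: let r_1, ..., r_10 be the row sums and z = Σ r_i the total number of 1s. Each pair of columns can share at most one row with both entries 1 (else a 2×2 all-ones block appears), so Σ_i C(r_i, 2) ≤ C(10, 2) = 45. By convexity Σ_i C(r_i, 2) ≥ 10·C(z/10, 2) = z(z − 10)/(2·10), giving z² − 10z − 10·10·9 ≤ 0 and hence z ≤ (1/2)[10 + √(100 + 4·900)] = (1/2)[10 + √3700] ≈ (1/2)(10 + 60.8276) = 35.4138.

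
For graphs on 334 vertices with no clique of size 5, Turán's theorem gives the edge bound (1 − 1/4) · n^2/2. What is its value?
Turán density bound = (3/4) · 334^2/2 = 83667/2 ≈ 41833.5

Turán's theorem: ex(n, K_{r+1}) is achieved by the complete r-partite Turán graph T(n, r) with parts as balanced as possible, and is at most (1 − 1/r) · n^2/2. For r = 4, n = 334: the density bound is (3/4) · 111556/2 = 83667/2 ≈ 41833.5. The integer-valued extremum is e(T(334, 4)) = 41833, which is strictly less than the density bound 83667/2 since 4 ∤ 334 (the parts of T(334, 4) cannot all be equal).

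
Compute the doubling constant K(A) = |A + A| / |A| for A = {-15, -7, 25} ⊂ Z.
K = |A + A| / |A| = 6/3 = 2

Enumerate A + A = {a + b : a, b ∈ A}. With |A| = 3, there are |A|^2 = 9 ordered sum pairs; collecting distinct values, A + A = {-30, -22, -14, 10, 18, 50}, so |A + A| = 6. Thus K = 6/3 = 2. For comparison, the minimum possible |A + A| over all 3-element sets is 2·3 − 1 = 5 (so min K = 5/3), attained only by arithmetic progressions.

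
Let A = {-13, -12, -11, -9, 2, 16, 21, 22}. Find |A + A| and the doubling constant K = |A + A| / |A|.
K = |A + A| / |A| = 31/8

Enumerate A + A = {a + b : a, b ∈ A}. With |A| = 8, there are |A|^2 = 64 ordered sum pairs; collecting distinct values, A + A = {-26, -25, -24, -23, -22, -21, -20, -18, -11, -10, -9, -7, 3, 4, 5, 7, 8, 9, 10, 11, 12, 13, 18, 23, 24, 32, 37, 38, 42, 43, 44}, so |A + A| = 31. Thus K = 31/8. For comparison, the minimum possible |A + A| over all 8-element sets is 2·8 − 1 = 15 (so min K = 15/8), attained only by arithmetic progressions.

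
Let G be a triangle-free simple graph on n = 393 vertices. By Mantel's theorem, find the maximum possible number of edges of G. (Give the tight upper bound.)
ex(393, K_3) = ⌊393^2/4⌋ = 38612

Mantel (1907): a triangle-free graph on n vertices has at most ⌊n^2/4⌋ edges, with equality for the complete bipartite graph K_{⌊n/2⌋, ⌈n/2⌉}. For n = 393: ⌊393^2/4⌋ = ⌊154449/4⌋ = 38612. The extremal graph is K_{196, 197}, which has 196·197 = 38612 edges.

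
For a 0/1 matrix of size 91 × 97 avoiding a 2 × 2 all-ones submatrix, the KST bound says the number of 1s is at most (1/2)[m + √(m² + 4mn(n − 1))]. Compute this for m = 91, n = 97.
z(91, 97; 2, 2) ≤ (1/2)[91 + √(91² + 4·91·97·96)] = (1/2)[91 + √3397849] = 967.1628

Kővári–Sós–Turán: let r_1, ..., r_91 be the row sums and z = Σ r_i the total number of 1s. Each pair of columns can share at most one row with both entries 1 (else a 2×2 all-ones block appears), so Σ_i C(r_i, 2) ≤ C(97, 2) = 4656. By convexity Σ_i C(r_i, 2) ≥ 91·C(z/91, 2) = z(z − 91)/(2·91), giving z² − 91z − 91·97·96 ≤ 0 and hence z ≤ (1/2)[91 + √(8281 + 4·847392)] = (1/2)[91 + √3397849] ≈ (1/2)(91 + 1843.3255) = 967.1628.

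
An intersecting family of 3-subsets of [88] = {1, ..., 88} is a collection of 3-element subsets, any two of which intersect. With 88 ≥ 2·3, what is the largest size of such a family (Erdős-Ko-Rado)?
max |F| = C(87, 2) = 3741

The Erdős-Ko-Rado theorem states: for n ≥ 2k, an intersecting family of k-subsets of an n-element set has size at most C(n − 1, k − 1), with equality for 'star' families {A ⊆ [n] : |A| = k, i ∈ A} (fix an element i). For n = 88, k = 3: C(87, 2) = 3741.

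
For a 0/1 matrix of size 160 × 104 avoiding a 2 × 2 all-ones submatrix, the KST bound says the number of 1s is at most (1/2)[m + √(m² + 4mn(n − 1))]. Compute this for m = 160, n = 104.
z(160, 104; 2, 2) ≤ (1/2)[160 + √(160² + 4·160·104·103)] = (1/2)[160 + √6881280] = 1391.6097

Kővári–Sós–Turán: let r_1, ..., r_160 be the row sums and z = Σ r_i the total number of 1s. Each pair of columns can share at most one row with both entries 1 (else a 2×2 all-ones block appears), so Σ_i C(r_i, 2) ≤ C(104, 2) = 5356. By convexity Σ_i C(r_i, 2) ≥ 160·C(z/160, 2) = z(z − 160)/(2·160), giving z² − 160z − 160·104·103 ≤ 0 and hence z ≤ (1/2)[160 + √(25600 + 4·1713920)] = (1/2)[160 + √6881280] ≈ (1/2)(160 + 2623.2194) = 1391.6097.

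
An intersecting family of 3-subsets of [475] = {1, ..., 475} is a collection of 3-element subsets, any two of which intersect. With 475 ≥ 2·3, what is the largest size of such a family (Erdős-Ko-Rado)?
max |F| = C(474, 2) = 112101

The Erdős-Ko-Rado theorem states: for n ≥ 2k, an intersecting family of k-subsets of an n-element set has size at most C(n − 1, k − 1), with equality for 'star' families {A ⊆ [n] : |A| = k, i ∈ A} (fix an element i). For n = 475, k = 3: C(474, 2) = 112101.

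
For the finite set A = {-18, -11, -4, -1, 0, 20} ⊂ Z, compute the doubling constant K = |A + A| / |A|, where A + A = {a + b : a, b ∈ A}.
K = |A + A| / |A| = 20/6 = 10/3

Enumerate A + A = {a + b : a, b ∈ A}. With |A| = 6, there are |A|^2 = 36 ordered sum pairs; collecting distinct values, A + A = {-36, -29, -22, -19, -18, -15, -12, -11, -8, -5, -4, -2, -1, 0, 2, 9, 16, 19, 20, 40}, so |A + A| = 20. Thus K = 20/6 = 10/3. For comparison, the minimum possible |A + A| over all 6-element sets is 2·6 − 1 = 11 (so min K = 11/6), attained only by arithmetic progressions.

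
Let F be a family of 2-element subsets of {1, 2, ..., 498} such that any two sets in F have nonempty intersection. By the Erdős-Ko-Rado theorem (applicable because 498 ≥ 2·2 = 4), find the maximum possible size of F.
max |F| = C(497, 1) = 497

The Erdős-Ko-Rado theorem states: for n ≥ 2k, an intersecting family of k-subsets of an n-element set has size at most C(n − 1, k − 1), with equality for 'star' families {A ⊆ [n] : |A| = k, i ∈ A} (fix an element i). For n = 498, k = 2: C(497, 1) = 497.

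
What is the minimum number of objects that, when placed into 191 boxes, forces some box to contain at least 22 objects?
n = (22 − 1)·191 + 1 = 4012

By the generalised pigeonhole principle, to guarantee some box contains ≥ r objects we need more than (r − 1) · k objects total. Threshold: n = (r − 1) · k + 1. With r = 22 and k = 191: n = 21 · 191 + 1 = 4011 + 1 = 4012. For n = 4011 = 21 · 191, we can put exactly 21 objects in every box, avoiding 22 in any single one — so 4012 is tight.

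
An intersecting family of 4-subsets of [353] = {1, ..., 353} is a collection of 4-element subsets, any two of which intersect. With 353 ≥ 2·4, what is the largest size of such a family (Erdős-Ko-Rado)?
max |F| = C(352, 3) = 7207200

Erdős-Ko-Rado (1961): when n ≥ 2k, max |F| = C(n−1, k−1). The bound is attained by the star {A : i ∈ A} for any fixed i ∈ [n]. Here C(353−1, 4−1) = C(352, 3) = 7207200.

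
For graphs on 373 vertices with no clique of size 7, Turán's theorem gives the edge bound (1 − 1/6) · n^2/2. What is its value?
Turán density bound = (5/6) · 373^2/2 = 695645/12 ≈ 57970.4167

Turán's theorem: ex(n, K_{r+1}) is achieved by the complete r-partite Turán graph T(n, r) with parts as balanced as possible, and is at most (1 − 1/r) · n^2/2. For r = 6, n = 373: the density bound is (5/6) · 139129/2 = 695645/12 ≈ 57970.4167. The integer-valued extremum is e(T(373, 6)) = 57970, which is strictly less than the density bound 695645/12 since 6 ∤ 373 (the parts of T(373, 6) cannot all be equal).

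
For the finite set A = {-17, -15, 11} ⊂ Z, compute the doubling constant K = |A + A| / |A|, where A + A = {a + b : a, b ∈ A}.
K = |A + A| / |A| = 6/3 = 2

Enumerate A + A = {a + b : a, b ∈ A}. With |A| = 3, there are |A|^2 = 9 ordered sum pairs; collecting distinct values, A + A = {-34, -32, -30, -6, -4, 22}, so |A + A| = 6. Thus K = 6/3 = 2. For comparison, the minimum possible |A + A| over all 3-element sets is 2·3 − 1 = 5 (so min K = 5/3), attained only by arithmetic progressions.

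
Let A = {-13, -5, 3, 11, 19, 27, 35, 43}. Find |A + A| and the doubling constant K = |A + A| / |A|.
K = |A + A| / |A| = 15/8

Enumerate A + A = {a + b : a, b ∈ A}. With |A| = 8, there are |A|^2 = 64 ordered sum pairs; collecting distinct values, A + A = {-26, -18, -10, -2, 6, 14, 22, 30, 38, 46, 54, 62, 70, 78, 86}, so |A + A| = 15. Thus K = 15/8. Here |A + A| = 2|A| − 1 = 15, the minimum possible — so K = 15/8 is minimal, which holds iff A is an arithmetic progression.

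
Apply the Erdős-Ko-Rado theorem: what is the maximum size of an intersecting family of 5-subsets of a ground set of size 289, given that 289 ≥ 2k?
max |F| = C(288, 4) = 280720440

The Erdős-Ko-Rado theorem states: for n ≥ 2k, an intersecting family of k-subsets of an n-element set has size at most C(n − 1, k − 1), with equality for 'star' families {A ⊆ [n] : |A| = k, i ∈ A} (fix an element i). For n = 289, k = 5: C(288, 4) = 280720440.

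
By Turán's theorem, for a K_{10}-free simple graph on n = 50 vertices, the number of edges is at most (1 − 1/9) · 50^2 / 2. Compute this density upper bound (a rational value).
Turán density bound = (8/9) · 50^2/2 = 10000/9 ≈ 1111.1111

Turán's theorem: ex(n, K_{r+1}) is achieved by the complete r-partite Turán graph T(n, r) with parts as balanced as possible, and is at most (1 − 1/r) · n^2/2. For r = 9, n = 50: the density bound is (8/9) · 2500/2 = 10000/9 ≈ 1111.1111. The integer-valued extremum is e(T(50, 9)) = 1110, which is strictly less than the density bound 10000/9 since 9 ∤ 50 (the parts of T(50, 9) cannot all be equal).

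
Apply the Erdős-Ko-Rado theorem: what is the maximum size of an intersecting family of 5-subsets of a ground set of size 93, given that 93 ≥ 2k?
max |F| = C(92, 4) = 2794155

Erdős-Ko-Rado (1961): when n ≥ 2k, max |F| = C(n−1, k−1). The bound is attained by the star {A : i ∈ A} for any fixed i ∈ [n]. Here C(93−1, 5−1) = C(92, 4) = 2794155.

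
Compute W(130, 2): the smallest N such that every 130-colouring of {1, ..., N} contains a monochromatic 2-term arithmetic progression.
W(130, 2) = 130 + 1 = 131

A 2-term AP is any pair of integers, so a monochromatic 2-AP exists iff some colour is used at least twice. With 130 colours, the colouring i ↦ i on {1, ..., 130} uses each colour once, avoiding any monochromatic pair, so W(130, 2) > 130. For {1, ..., 131}, pigeonhole forces two integers of the same colour, which form a monochromatic 2-AP. Hence W(130, 2) = 131.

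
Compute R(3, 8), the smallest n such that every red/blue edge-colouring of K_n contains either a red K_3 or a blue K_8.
R(3, 8) = 28

Lower bound: an explicit 2-colouring of K_{27} (typically a Paley-type or other structured construction) avoids a red K_3 and a blue K_8, showing R(3, 8) > 27.
Upper bound: the simple Erdős–Szekeres recurrence only gives R(3, 8) ≤ 31; the tight bound R(3, 8) ≤ 28 requires a sharper case analysis (or computer search) of 2-colourings of K_{28}.
Hence R(3, 8) = 28.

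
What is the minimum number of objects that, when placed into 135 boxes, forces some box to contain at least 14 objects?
n = (14 − 1)·135 + 1 = 1756

By the generalised pigeonhole principle, to guarantee some box contains ≥ r objects we need more than (r − 1) · k objects total. Threshold: n = (r − 1) · k + 1. With r = 14 and k = 135: n = 13 · 135 + 1 = 1755 + 1 = 1756. For n = 1755 = 13 · 135, we can put exactly 13 objects in every box, avoiding 14 in any single one — so 1756 is tight.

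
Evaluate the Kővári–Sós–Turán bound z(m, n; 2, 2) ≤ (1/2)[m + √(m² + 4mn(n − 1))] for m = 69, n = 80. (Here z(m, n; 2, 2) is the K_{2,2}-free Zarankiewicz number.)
z(69, 80; 2, 2) ≤ (1/2)[69 + √(69² + 4·69·80·79)] = (1/2)[69 + √1749081] = 695.7641

Kővári–Sós–Turán: let r_1, ..., r_69 be the row sums and z = Σ r_i the total number of 1s. Each pair of columns can share at most one row with both entries 1 (else a 2×2 all-ones block appears), so Σ_i C(r_i, 2) ≤ C(80, 2) = 3160. By convexity Σ_i C(r_i, 2) ≥ 69·C(z/69, 2) = z(z − 69)/(2·69), giving z² − 69z − 69·80·79 ≤ 0 and hence z ≤ (1/2)[69 + √(4761 + 4·436080)] = (1/2)[69 + √1749081] ≈ (1/2)(69 + 1322.5283) = 695.7641.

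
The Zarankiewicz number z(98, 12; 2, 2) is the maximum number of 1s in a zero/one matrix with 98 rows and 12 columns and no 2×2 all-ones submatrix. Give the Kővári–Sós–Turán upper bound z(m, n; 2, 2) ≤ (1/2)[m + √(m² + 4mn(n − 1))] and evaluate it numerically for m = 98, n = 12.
z(98, 12; 2, 2) ≤ (1/2)[98 + √(98² + 4·98·12·11)] = (1/2)[98 + √61348] = 172.8426

Kővári–Sós–Turán: let r_1, ..., r_98 be the row sums and z = Σ r_i the total number of 1s. Each pair of columns can share at most one row with both entries 1 (else a 2×2 all-ones block appears), so Σ_i C(r_i, 2) ≤ C(12, 2) = 66. By convexity Σ_i C(r_i, 2) ≥ 98·C(z/98, 2) = z(z − 98)/(2·98), giving z² − 98z − 98·12·11 ≤ 0 and hence z ≤ (1/2)[98 + √(9604 + 4·12936)] = (1/2)[98 + √61348] ≈ (1/2)(98 + 247.6853) = 172.8426.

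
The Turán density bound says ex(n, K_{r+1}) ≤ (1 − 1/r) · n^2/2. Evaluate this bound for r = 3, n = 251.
Turán density bound = (2/3) · 251^2/2 = 63001/3 ≈ 21000.3333

Turán's theorem: ex(n, K_{r+1}) is achieved by the complete r-partite Turán graph T(n, r) with parts as balanced as possible, and is at most (1 − 1/r) · n^2/2. For r = 3, n = 251: the density bound is (2/3) · 63001/2 = 63001/3 ≈ 21000.3333. The integer-valued extremum is e(T(251, 3)) = 21000, which is strictly less than the density bound 63001/3 since 3 ∤ 251 (the parts of T(251, 3) cannot all be equal).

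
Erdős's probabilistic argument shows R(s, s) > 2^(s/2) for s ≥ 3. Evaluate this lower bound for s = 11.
2^(11/2) = 45.2548; so R(11, 11) > 45.2548

Colour each edge of K_n uniformly at random with red/blue. The expected number of monochromatic K_11 is C(n, 11) · 2 · 2^(−C(11,2)). If C(n, 11) · 2^(1 − C(11,2)) < 1, then with positive probability no monochromatic K_11 exists, so R(11, 11) > n. The standard estimate C(n, 11) ≤ n^11/11! shows this inequality holds whenever n ≤ 2^(11/2) (since 11! · 2^(C(11,2) − 1) > 2^(11^2/2) ≥ n^11). Hence R(11, 11) > 2^(11/2) = 45.2548.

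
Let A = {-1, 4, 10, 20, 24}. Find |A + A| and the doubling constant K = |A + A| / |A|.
K = |A + A| / |A| = 15/5 = 3

Enumerate A + A = {a + b : a, b ∈ A}. With |A| = 5, there are |A|^2 = 25 ordered sum pairs; collecting distinct values, A + A = {-2, 3, 8, 9, 14, 19, 20, 23, 24, 28, 30, 34, 40, 44, 48}, so |A + A| = 15. Thus K = 15/5 = 3. For comparison, the minimum possible |A + A| over all 5-element sets is 2·5 − 1 = 9 (so min K = 9/5), attained only by arithmetic progressions.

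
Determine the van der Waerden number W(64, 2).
W(64, 2) = 64 + 1 = 65

A 2-term AP is any pair of integers, so a monochromatic 2-AP exists iff some colour is used at least twice. With 64 colours, the colouring i ↦ i on {1, ..., 64} uses each colour once, avoiding any monochromatic pair, so W(64, 2) > 64. For {1, ..., 65}, pigeonhole forces two integers of the same colour, which form a monochromatic 2-AP. Hence W(64, 2) = 65.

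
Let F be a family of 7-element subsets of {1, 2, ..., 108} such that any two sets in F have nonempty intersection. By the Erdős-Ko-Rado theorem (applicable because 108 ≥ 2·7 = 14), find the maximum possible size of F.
max |F| = C(107, 6) = 1807245622

Erdős-Ko-Rado (1961): when n ≥ 2k, max |F| = C(n−1, k−1). The bound is attained by the star {A : i ∈ A} for any fixed i ∈ [n]. Here C(108−1, 7−1) = C(107, 6) = 1807245622.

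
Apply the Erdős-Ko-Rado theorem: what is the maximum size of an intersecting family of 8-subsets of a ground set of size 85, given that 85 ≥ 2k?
max |F| = C(84, 7) = 4529365776

The Erdős-Ko-Rado theorem states: for n ≥ 2k, an intersecting family of k-subsets of an n-element set has size at most C(n − 1, k − 1), with equality for 'star' families {A ⊆ [n] : |A| = k, i ∈ A} (fix an element i). For n = 85, k = 8: C(84, 7) = 4529365776.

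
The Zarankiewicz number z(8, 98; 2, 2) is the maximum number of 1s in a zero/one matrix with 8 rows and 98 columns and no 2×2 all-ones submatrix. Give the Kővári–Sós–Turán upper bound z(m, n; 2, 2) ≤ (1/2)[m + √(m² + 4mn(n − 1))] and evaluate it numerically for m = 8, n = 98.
z(8, 98; 2, 2) ≤ (1/2)[8 + √(8² + 4·8·98·97)] = (1/2)[8 + √304256] = 279.797

Kővári–Sós–Turán: let r_1, ..., r_8 be the row sums and z = Σ r_i the total number of 1s. Each pair of columns can share at most one row with both entries 1 (else a 2×2 all-ones block appears), so Σ_i C(r_i, 2) ≤ C(98, 2) = 4753. By convexity Σ_i C(r_i, 2) ≥ 8·C(z/8, 2) = z(z − 8)/(2·8), giving z² − 8z − 8·98·97 ≤ 0 and hence z ≤ (1/2)[8 + √(64 + 4·76048)] = (1/2)[8 + √304256] ≈ (1/2)(8 + 551.5941) = 279.797.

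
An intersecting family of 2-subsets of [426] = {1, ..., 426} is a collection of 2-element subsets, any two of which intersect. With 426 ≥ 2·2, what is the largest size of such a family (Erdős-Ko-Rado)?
max |F| = C(425, 1) = 425

Erdős-Ko-Rado (1961): when n ≥ 2k, max |F| = C(n−1, k−1). The bound is attained by the star {A : i ∈ A} for any fixed i ∈ [n]. Here C(426−1, 2−1) = C(425, 1) = 425.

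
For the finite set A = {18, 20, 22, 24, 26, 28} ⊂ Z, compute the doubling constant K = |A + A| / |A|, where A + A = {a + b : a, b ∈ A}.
K = |A + A| / |A| = 11/6

Enumerate A + A = {a + b : a, b ∈ A}. With |A| = 6, there are |A|^2 = 36 ordered sum pairs; collecting distinct values, A + A = {36, 38, 40, 42, 44, 46, 48, 50, 52, 54, 56}, so |A + A| = 11. Thus K = 11/6. Here |A + A| = 2|A| − 1 = 11, the minimum possible — so K = 11/6 is minimal, which holds iff A is an arithmetic progression.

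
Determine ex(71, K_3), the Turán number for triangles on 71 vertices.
ex(71, K_3) = ⌊71^2/4⌋ = 1260

Mantel (1907): a triangle-free graph on n vertices has at most ⌊n^2/4⌋ edges, with equality for the complete bipartite graph K_{⌊n/2⌋, ⌈n/2⌉}. For n = 71: ⌊71^2/4⌋ = ⌊5041/4⌋ = 1260. The extremal graph is K_{35, 36}, which has 35·36 = 1260 edges.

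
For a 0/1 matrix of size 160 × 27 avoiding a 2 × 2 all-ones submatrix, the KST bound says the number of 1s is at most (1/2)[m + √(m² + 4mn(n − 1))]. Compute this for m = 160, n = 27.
z(160, 27; 2, 2) ≤ (1/2)[160 + √(160² + 4·160·27·26)] = (1/2)[160 + √474880] = 424.5577

Kővári–Sós–Turán: let r_1, ..., r_160 be the row sums and z = Σ r_i the total number of 1s. Each pair of columns can share at most one row with both entries 1 (else a 2×2 all-ones block appears), so Σ_i C(r_i, 2) ≤ C(27, 2) = 351. By convexity Σ_i C(r_i, 2) ≥ 160·C(z/160, 2) = z(z − 160)/(2·160), giving z² − 160z − 160·27·26 ≤ 0 and hence z ≤ (1/2)[160 + √(25600 + 4·112320)] = (1/2)[160 + √474880] ≈ (1/2)(160 + 689.1154) = 424.5577.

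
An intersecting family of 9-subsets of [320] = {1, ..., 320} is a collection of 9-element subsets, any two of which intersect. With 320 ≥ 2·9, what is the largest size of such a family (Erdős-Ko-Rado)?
max |F| = C(319, 8) = 2434348534543497

Erdős-Ko-Rado (1961): when n ≥ 2k, max |F| = C(n−1, k−1). The bound is attained by the star {A : i ∈ A} for any fixed i ∈ [n]. Here C(320−1, 9−1) = C(319, 8) = 2434348534543497.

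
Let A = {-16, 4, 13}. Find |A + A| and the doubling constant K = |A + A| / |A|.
K = |A + A| / |A| = 6/3 = 2

Enumerate A + A = {a + b : a, b ∈ A}. With |A| = 3, there are |A|^2 = 9 ordered sum pairs; collecting distinct values, A + A = {-32, -12, -3, 8, 17, 26}, so |A + A| = 6. Thus K = 6/3 = 2. For comparison, the minimum possible |A + A| over all 3-element sets is 2·3 − 1 = 5 (so min K = 5/3), attained only by arithmetic progressions.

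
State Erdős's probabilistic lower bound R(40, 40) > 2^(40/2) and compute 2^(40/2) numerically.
2^(40/2) = 1048576; so R(40, 40) > 1048576

Colour each edge of K_n uniformly at random with red/blue. The expected number of monochromatic K_40 is C(n, 40) · 2 · 2^(−C(40,2)). If C(n, 40) · 2^(1 − C(40,2)) < 1, then with positive probability no monochromatic K_40 exists, so R(40, 40) > n. The standard estimate C(n, 40) ≤ n^40/40! shows this inequality holds whenever n ≤ 2^(40/2) (since 40! · 2^(C(40,2) − 1) > 2^(40^2/2) ≥ n^40). Hence R(40, 40) > 2^(40/2) = 1048576.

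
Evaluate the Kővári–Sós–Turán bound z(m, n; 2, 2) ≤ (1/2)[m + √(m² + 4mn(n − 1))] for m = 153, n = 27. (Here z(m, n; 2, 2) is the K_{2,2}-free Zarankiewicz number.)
z(153, 27; 2, 2) ≤ (1/2)[153 + √(153² + 4·153·27·26)] = (1/2)[153 + √453033] = 413.0386

Kővári–Sós–Turán: let r_1, ..., r_153 be the row sums and z = Σ r_i the total number of 1s. Each pair of columns can share at most one row with both entries 1 (else a 2×2 all-ones block appears), so Σ_i C(r_i, 2) ≤ C(27, 2) = 351. By convexity Σ_i C(r_i, 2) ≥ 153·C(z/153, 2) = z(z − 153)/(2·153), giving z² − 153z − 153·27·26 ≤ 0 and hence z ≤ (1/2)[153 + √(23409 + 4·107406)] = (1/2)[153 + √453033] ≈ (1/2)(153 + 673.0773) = 413.0386.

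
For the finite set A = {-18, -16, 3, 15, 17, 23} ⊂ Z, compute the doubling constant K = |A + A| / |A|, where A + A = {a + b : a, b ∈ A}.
K = |A + A| / |A| = 20/6 = 10/3

Enumerate A + A = {a + b : a, b ∈ A}. With |A| = 6, there are |A|^2 = 36 ordered sum pairs; collecting distinct values, A + A = {-36, -34, -32, -15, -13, -3, -1, 1, 5, 6, 7, 18, 20, 26, 30, 32, 34, 38, 40, 46}, so |A + A| = 20. Thus K = 20/6 = 10/3. For comparison, the minimum possible |A + A| over all 6-element sets is 2·6 − 1 = 11 (so min K = 11/6), attained only by arithmetic progressions.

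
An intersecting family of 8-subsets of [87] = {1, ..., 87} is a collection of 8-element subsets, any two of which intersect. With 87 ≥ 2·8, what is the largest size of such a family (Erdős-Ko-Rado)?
max |F| = C(86, 7) = 5373200880

The Erdős-Ko-Rado theorem states: for n ≥ 2k, an intersecting family of k-subsets of an n-element set has size at most C(n − 1, k − 1), with equality for 'star' families {A ⊆ [n] : |A| = k, i ∈ A} (fix an element i). For n = 87, k = 8: C(86, 7) = 5373200880.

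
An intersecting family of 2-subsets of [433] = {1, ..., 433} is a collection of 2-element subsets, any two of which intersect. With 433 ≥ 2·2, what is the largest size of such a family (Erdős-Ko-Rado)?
max |F| = C(432, 1) = 432

The Erdős-Ko-Rado theorem states: for n ≥ 2k, an intersecting family of k-subsets of an n-element set has size at most C(n − 1, k − 1), with equality for 'star' families {A ⊆ [n] : |A| = k, i ∈ A} (fix an element i). For n = 433, k = 2: C(432, 1) = 432.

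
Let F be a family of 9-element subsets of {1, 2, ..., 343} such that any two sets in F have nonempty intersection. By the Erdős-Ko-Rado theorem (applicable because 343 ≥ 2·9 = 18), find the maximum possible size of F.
max |F| = C(342, 8) = 4274341943967810

Erdős-Ko-Rado (1961): when n ≥ 2k, max |F| = C(n−1, k−1). The bound is attained by the star {A : i ∈ A} for any fixed i ∈ [n]. Here C(343−1, 9−1) = C(342, 8) = 4274341943967810.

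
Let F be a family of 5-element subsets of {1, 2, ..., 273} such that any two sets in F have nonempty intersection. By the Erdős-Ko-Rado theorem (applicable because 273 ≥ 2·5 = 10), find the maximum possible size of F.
max |F| = C(272, 4) = 223070940

The Erdős-Ko-Rado theorem states: for n ≥ 2k, an intersecting family of k-subsets of an n-element set has size at most C(n − 1, k − 1), with equality for 'star' families {A ⊆ [n] : |A| = k, i ∈ A} (fix an element i). For n = 273, k = 5: C(272, 4) = 223070940.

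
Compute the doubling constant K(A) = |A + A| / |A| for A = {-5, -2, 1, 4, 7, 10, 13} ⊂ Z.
K = |A + A| / |A| = 13/7

Enumerate A + A = {a + b : a, b ∈ A}. With |A| = 7, there are |A|^2 = 49 ordered sum pairs; collecting distinct values, A + A = {-10, -7, -4, -1, 2, 5, 8, 11, 14, 17, 20, 23, 26}, so |A + A| = 13. Thus K = 13/7. Here |A + A| = 2|A| − 1 = 13, the minimum possible — so K = 13/7 is minimal, which holds iff A is an arithmetic progression.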